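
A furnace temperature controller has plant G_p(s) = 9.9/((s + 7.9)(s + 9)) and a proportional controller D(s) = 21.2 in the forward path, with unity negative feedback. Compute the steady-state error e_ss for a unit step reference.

The loop is type 0. Static position error constant K_pos = D(0)·G_p(0) = 21.2·0.1392 = 2.952.
Steady-state error to a unit step: e_ss = 1/(1+K_pos) = 1/3.952 = 0.253.

0.253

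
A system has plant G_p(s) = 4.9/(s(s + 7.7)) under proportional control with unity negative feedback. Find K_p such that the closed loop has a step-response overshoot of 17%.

From %OS = 100·exp(−πζ/√(1−ζ²)) = 17%, ζ = −ln(0.17)/√(π²+ln²(0.17)) = 0.4913.
Characteristic equation s² + 7.7s + 4.9K_p = 0 gives ζ = 7.7/(2√(4.9K_p)).
Setting ζ = 0.4913: √(4.9K_p) = 7.7/(2·0.4913) = 7.837, so K_p = 61.41/4.9 = 12.5.

K_p = 12.5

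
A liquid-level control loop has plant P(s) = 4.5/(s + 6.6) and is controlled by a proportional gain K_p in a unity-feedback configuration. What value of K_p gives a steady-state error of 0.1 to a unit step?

Steady-state error for a unit step on this type-0 loop is 1/(1 + K_p·P(0)).
P(0) = 0.6818. Require 1/(1 + K_p·0.6818) = 0.1, so 1 + 0.6818·K_p = 10.
K_p = (10 − 1)/0.6818 = 13.2.

K_p = 13.2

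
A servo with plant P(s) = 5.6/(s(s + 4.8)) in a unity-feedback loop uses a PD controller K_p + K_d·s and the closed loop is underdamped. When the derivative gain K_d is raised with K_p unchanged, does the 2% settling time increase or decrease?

decrease

Characteristic equation s² + (4.8 + 5.6K_d)s + 5.6K_p = 0: raising K_d increases ζω_n = (4.8+5.6K_d)/2 while the loop stays underdamped, so T_s ≈ 4/(ζω_n) decreases.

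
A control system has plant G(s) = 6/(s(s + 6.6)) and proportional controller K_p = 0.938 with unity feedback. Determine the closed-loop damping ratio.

ζ = 1.39

1 + K_p·G(s) = 0 gives s² + 6.6s + 5.628 = 0.
Matching s² + 2ζω_n s + ω_n²: ω_n = √5.628 = 2.372 rad/s and 2ζω_n = 6.6, so ζ = 6.6/(2·2.372) = 1.39.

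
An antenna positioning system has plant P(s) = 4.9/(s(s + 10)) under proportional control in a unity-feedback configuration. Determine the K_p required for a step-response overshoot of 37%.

From %OS = 100·exp(−πζ/√(1−ζ²)) = 37%, ζ = −ln(0.37)/√(π²+ln²(0.37)) = 0.3017.
Characteristic equation s² + 10s + 4.9K_p = 0 gives ζ = 10/(2√(4.9K_p)).
Setting ζ = 0.3017: √(4.9K_p) = 10/(2·0.3017) = 16.57, so K_p = 274.6/4.9 = 56.

K_p = 56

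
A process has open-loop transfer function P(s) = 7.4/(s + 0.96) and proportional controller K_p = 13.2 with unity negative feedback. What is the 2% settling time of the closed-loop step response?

T_s ≈ 0.0406 s

Closed-loop transfer function: T(s) = K_p·P(s)/(1 + K_p·P(s)) = 97.68/(s + 0.96 + 97.68) = 97.68/(s + 98.64).
Time constant τ = 1/98.64 = 0.01014 s, so the 2% settling time is about 4τ = 0.0406 s.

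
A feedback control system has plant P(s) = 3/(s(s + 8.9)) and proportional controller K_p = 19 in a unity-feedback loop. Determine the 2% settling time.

The closed-loop denominator s² + 8.9s + 57 gives ω_n = √57 = 7.55 and ζ = 8.9/(2ω_n) = 0.5894.
2% settling time T_s ≈ 4/(ζω_n) = 4/4.45 = 0.899 s.

T_s ≈ 0.899 s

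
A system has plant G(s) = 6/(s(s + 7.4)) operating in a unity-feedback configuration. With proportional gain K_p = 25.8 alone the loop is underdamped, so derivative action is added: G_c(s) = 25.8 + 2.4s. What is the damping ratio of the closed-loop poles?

ζ = 0.876

Forward path: (25.8 + 2.4s)·6/(s(s+7.4)). The closed-loop characteristic equation is s² + (7.4 + 6·2.4)s + 6·25.8 = 0.
That is s² + 21.8s + 154.8 = 0, so ω_n = 12.44 rad/s and ζ = 21.8/(2·12.44) = 0.8761.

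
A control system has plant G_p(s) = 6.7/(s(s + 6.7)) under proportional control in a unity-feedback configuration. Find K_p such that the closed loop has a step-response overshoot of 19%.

From %OS = 100·exp(−πζ/√(1−ζ²)) = 19%, ζ = −ln(0.19)/√(π²+ln²(0.19)) = 0.4673.
Characteristic equation s² + 6.7s + 6.7K_p = 0 gives ζ = 6.7/(2√(6.7K_p)).
Setting ζ = 0.4673: √(6.7K_p) = 6.7/(2·0.4673) = 7.168, so K_p = 51.38/6.7 = 7.67.

K_p = 7.67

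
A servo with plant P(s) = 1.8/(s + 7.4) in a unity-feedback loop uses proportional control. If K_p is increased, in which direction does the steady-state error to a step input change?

decrease

e_ss = 1/(1 + K_p·P(0)); a larger K_p raises the denominator, so e_ss decreases.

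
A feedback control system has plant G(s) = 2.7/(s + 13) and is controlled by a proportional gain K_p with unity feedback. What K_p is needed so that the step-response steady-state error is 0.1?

K_p = 43.3

For a type-0 loop with proportional control, e_ss = 1/(1 + K_p·G(0)).
G(0) = 0.2077. Require 1/(1 + K_p·0.2077) = 0.1, so 1 + 0.2077·K_p = 10.
K_p = (10 − 1)/0.2077 = 43.3.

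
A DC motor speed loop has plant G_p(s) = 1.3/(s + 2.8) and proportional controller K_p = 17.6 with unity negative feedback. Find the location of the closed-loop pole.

Closed-loop transfer function: T(s) = K_p·G_p(s)/(1 + K_p·G_p(s)) = 22.88/(s + 2.8 + 22.88) = 22.88/(s + 25.68).
The closed-loop pole is at s = −25.68.

s = -25.68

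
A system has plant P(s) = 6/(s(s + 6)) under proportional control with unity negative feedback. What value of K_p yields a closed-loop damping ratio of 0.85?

K_p = 2.08

Closed-loop characteristic equation: s² + 6s + K_p·6 = 0.
So ω_n = √(6K_p) and 2ζω_n = 6, giving ζ = 6/(2√(6K_p)).
Setting ζ = 0.85: √(6K_p) = 6/(2·0.85) = 3.529, so K_p = 12.46/6 = 2.08.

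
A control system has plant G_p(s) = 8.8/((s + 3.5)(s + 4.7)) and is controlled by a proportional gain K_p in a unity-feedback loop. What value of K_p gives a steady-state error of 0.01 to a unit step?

The loop is type 0, so e_ss(step) = 1/(1 + K_pos) with K_pos = K_p·G_p(0).
G_p(0) = 0.535. Require 1/(1 + K_p·0.535) = 0.01, so 1 + 0.535·K_p = 100.
K_p = (100 − 1)/0.535 = 185.

K_p = 185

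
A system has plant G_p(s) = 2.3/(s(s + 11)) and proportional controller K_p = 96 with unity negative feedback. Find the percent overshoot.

28.6%

The closed-loop denominator s² + 11s + 220.8 gives ω_n = √220.8 = 14.86 and ζ = 11/(2ω_n) = 0.3701.
%OS = 100·exp(−πζ/√(1−ζ²)) = 100·exp(−π·0.3701/√0.863) = 28.6%.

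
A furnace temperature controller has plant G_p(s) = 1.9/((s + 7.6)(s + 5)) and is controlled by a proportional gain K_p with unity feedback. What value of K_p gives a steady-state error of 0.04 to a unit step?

The loop is type 0, so e_ss(step) = 1/(1 + K_pos) with K_pos = K_p·G_p(0).
G_p(0) = 0.05. Require 1/(1 + K_p·0.05) = 0.04, so 1 + 0.05·K_p = 25.
K_p = (25 − 1)/0.05 = 480.

K_p = 480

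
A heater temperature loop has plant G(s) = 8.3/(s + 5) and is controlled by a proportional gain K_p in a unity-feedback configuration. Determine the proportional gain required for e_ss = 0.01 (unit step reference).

Steady-state error for a unit step on this type-0 loop is 1/(1 + K_p·G(0)).
G(0) = 1.66. Require 1/(1 + K_p·1.66) = 0.01, so 1 + 1.66·K_p = 100.
K_p = (100 − 1)/1.66 = 59.6.

K_p = 59.6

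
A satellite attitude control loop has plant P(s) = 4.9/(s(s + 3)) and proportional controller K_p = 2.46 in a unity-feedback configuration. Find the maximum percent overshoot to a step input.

The closed-loop denominator s² + 3s + 12.05 gives ω_n = √12.05 = 3.472 and ζ = 3/(2ω_n) = 0.432.
%OS = 100·exp(−πζ/√(1−ζ²)) = 100·exp(−π·0.432/√0.8133) = 22.2%.

22.2%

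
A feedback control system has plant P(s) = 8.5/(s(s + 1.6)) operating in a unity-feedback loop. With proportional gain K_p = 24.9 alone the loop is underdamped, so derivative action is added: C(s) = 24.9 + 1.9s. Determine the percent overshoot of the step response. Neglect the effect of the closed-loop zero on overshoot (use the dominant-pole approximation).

8.9%

Forward path: (24.9 + 1.9s)·8.5/(s(s+1.6)). The closed-loop characteristic equation is s² + (1.6 + 8.5·1.9)s + 8.5·24.9 = 0.
That is s² + 17.75s + 211.6 = 0, so ω_n = 14.55 rad/s and ζ = 17.75/(2·14.55) = 0.61.
%OS = 100·exp(−πζ/√(1−ζ²)) = 8.9%.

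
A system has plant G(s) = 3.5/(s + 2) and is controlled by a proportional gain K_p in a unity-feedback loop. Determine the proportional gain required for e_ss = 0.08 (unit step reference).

K_p = 6.57

Steady-state error for a unit step on this type-0 loop is 1/(1 + K_p·G(0)).
G(0) = 1.75. Require 1/(1 + K_p·1.75) = 0.08, so 1 + 1.75·K_p = 12.5.
K_p = (12.5 − 1)/1.75 = 6.57.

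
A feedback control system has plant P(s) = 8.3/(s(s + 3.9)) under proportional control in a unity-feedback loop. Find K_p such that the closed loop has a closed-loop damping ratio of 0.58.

K_p = 1.36

Closed-loop characteristic equation: s² + 3.9s + K_p·8.3 = 0.
So ω_n = √(8.3K_p) and 2ζω_n = 3.9, giving ζ = 3.9/(2√(8.3K_p)).
Setting ζ = 0.58: √(8.3K_p) = 3.9/(2·0.58) = 3.362, so K_p = 11.3/8.3 = 1.36.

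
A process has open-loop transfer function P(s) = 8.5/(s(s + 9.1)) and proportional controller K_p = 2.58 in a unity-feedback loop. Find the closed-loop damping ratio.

The closed-loop denominator is s(s+9.1) + 2.58·8.5 = s² + 9.1s + 21.93.
Matching s² + 2ζω_n s + ω_n²: ω_n = √21.93 = 4.683 rad/s and 2ζω_n = 9.1, so ζ = 9.1/(2·4.683) = 0.972.

ζ = 0.972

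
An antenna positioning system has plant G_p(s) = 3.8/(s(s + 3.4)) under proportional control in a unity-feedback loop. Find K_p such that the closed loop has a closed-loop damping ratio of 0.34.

K_p = 6.58

Closed-loop characteristic equation: s² + 3.4s + K_p·3.8 = 0.
So ω_n = √(3.8K_p) and 2ζω_n = 3.4, giving ζ = 3.4/(2√(3.8K_p)).
Setting ζ = 0.34: √(3.8K_p) = 3.4/(2·0.34) = 5, so K_p = 25/3.8 = 6.58.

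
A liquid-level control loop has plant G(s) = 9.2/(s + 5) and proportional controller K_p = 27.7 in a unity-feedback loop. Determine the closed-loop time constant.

τ = 0.00385 s

Closed-loop transfer function: T(s) = K_p·G(s)/(1 + K_p·G(s)) = 254.8/(s + 5 + 254.8) = 254.8/(s + 259.8).
Time constant τ = 1/259.8 = 0.00385 s.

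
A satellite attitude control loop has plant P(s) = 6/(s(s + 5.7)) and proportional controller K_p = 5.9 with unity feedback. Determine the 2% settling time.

T_s ≈ 1.4 s

From 1 + K_pP(s) = 0: s² + 5.7s + 35.4 = 0 ⇒ ω_n = 5.95, ζ = 0.479.
2% settling time T_s ≈ 4/(ζω_n) = 4/2.85 = 1.4 s.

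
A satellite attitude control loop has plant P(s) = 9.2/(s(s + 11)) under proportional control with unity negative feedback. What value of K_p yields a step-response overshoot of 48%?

K_p = 63.5

From %OS = 100·exp(−πζ/√(1−ζ²)) = 48%, ζ = −ln(0.48)/√(π²+ln²(0.48)) = 0.2275.
Characteristic equation s² + 11s + 9.2K_p = 0 gives ζ = 11/(2√(9.2K_p)).
Setting ζ = 0.2275: √(9.2K_p) = 11/(2·0.2275) = 24.18, so K_p = 584.5/9.2 = 63.5.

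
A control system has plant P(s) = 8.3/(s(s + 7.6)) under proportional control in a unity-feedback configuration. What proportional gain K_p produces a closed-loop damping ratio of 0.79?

K_p = 2.79

Closed-loop characteristic equation: s² + 7.6s + K_p·8.3 = 0.
So ω_n = √(8.3K_p) and 2ζω_n = 7.6, giving ζ = 7.6/(2√(8.3K_p)).
Setting ζ = 0.79: √(8.3K_p) = 7.6/(2·0.79) = 4.81, so K_p = 23.14/8.3 = 2.79.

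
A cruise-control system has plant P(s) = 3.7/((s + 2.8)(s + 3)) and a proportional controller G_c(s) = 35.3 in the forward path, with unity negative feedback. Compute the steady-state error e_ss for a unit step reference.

0.0604

The loop is type 0. Static position error constant K_pos = G_c(0)·P(0) = 35.3·0.4405 = 15.55.
Steady-state error to a unit step: e_ss = 1/(1+K_pos) = 1/16.55 = 0.0604.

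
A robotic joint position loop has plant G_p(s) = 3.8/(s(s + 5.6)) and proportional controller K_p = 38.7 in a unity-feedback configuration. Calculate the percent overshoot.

47.4%

From 1 + K_pG_p(s) = 0: s² + 5.6s + 147.1 = 0 ⇒ ω_n = 12.13, ζ = 0.2309.
%OS = 100·exp(−πζ/√(1−ζ²)) = 100·exp(−π·0.2309/√0.9467) = 47.4%.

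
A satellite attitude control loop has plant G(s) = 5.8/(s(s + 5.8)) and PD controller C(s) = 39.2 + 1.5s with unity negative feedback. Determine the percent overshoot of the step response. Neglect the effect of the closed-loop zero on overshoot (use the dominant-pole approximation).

Forward path: (39.2 + 1.5s)·5.8/(s(s+5.8)). The closed-loop characteristic equation is s² + (5.8 + 5.8·1.5)s + 5.8·39.2 = 0.
That is s² + 14.5s + 227.4 = 0, so ω_n = 15.08 rad/s and ζ = 14.5/(2·15.08) = 0.4808.
%OS = 100·exp(−πζ/√(1−ζ²)) = 17.9%.

17.9%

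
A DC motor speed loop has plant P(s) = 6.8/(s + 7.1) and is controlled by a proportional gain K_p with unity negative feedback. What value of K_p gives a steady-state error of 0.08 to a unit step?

The loop is type 0, so e_ss(step) = 1/(1 + K_pos) with K_pos = K_p·P(0).
P(0) = 0.9577. Require 1/(1 + K_p·0.9577) = 0.08, so 1 + 0.9577·K_p = 12.5.
K_p = (12.5 − 1)/0.9577 = 12.

K_p = 12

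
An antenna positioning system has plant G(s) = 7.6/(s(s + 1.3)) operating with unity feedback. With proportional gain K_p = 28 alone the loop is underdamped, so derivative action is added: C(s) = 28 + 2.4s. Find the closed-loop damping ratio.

Forward path: (28 + 2.4s)·7.6/(s(s+1.3)). The closed-loop characteristic equation is s² + (1.3 + 7.6·2.4)s + 7.6·28 = 0.
That is s² + 19.54s + 212.8 = 0, so ω_n = 14.59 rad/s and ζ = 19.54/(2·14.59) = 0.6697.

ζ = 0.67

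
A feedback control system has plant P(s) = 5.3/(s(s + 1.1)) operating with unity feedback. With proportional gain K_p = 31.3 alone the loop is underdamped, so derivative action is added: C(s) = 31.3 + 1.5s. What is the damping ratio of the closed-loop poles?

Forward path: (31.3 + 1.5s)·5.3/(s(s+1.1)). The closed-loop characteristic equation is s² + (1.1 + 5.3·1.5)s + 5.3·31.3 = 0.
That is s² + 9.05s + 165.9 = 0, so ω_n = 12.88 rad/s and ζ = 9.05/(2·12.88) = 0.3513.

ζ = 0.351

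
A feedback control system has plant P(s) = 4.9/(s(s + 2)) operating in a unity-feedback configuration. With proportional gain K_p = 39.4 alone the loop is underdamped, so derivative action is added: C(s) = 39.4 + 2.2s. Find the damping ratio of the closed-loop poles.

ζ = 0.46

Forward path: (39.4 + 2.2s)·4.9/(s(s+2)). The closed-loop characteristic equation is s² + (2 + 4.9·2.2)s + 4.9·39.4 = 0.
That is s² + 12.78s + 193.1 = 0, so ω_n = 13.89 rad/s and ζ = 12.78/(2·13.89) = 0.4599.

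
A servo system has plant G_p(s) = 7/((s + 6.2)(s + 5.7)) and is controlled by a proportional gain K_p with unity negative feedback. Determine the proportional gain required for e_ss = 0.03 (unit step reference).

The loop is type 0, so e_ss(step) = 1/(1 + K_pos) with K_pos = K_p·G_p(0).
G_p(0) = 0.1981. Require 1/(1 + K_p·0.1981) = 0.03, so 1 + 0.1981·K_p = 33.33.
K_p = (33.33 − 1)/0.1981 = 163.

K_p = 163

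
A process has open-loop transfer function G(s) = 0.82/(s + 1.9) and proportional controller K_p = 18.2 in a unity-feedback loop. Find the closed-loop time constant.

τ = 0.0594 s

Closed-loop transfer function: T(s) = K_p·G(s)/(1 + K_p·G(s)) = 14.92/(s + 1.9 + 14.92) = 14.92/(s + 16.82).
Time constant τ = 1/16.82 = 0.0594 s.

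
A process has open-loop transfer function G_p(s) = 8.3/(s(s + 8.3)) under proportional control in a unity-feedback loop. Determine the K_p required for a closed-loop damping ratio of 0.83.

Closed-loop characteristic equation: s² + 8.3s + K_p·8.3 = 0.
So ω_n = √(8.3K_p) and 2ζω_n = 8.3, giving ζ = 8.3/(2√(8.3K_p)).
Setting ζ = 0.83: √(8.3K_p) = 8.3/(2·0.83) = 5, so K_p = 25/8.3 = 3.01.

K_p = 3.01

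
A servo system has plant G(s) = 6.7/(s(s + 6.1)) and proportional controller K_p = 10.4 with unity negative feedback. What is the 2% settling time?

T_s ≈ 1.31 s

The closed-loop denominator s² + 6.1s + 69.68 gives ω_n = √69.68 = 8.347 and ζ = 6.1/(2ω_n) = 0.3654.
2% settling time T_s ≈ 4/(ζω_n) = 4/3.05 = 1.31 s.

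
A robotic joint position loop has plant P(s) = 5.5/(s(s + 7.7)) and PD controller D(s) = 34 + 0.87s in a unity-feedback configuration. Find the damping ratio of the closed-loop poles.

ζ = 0.456

Forward path: (34 + 0.87s)·5.5/(s(s+7.7)). The closed-loop characteristic equation is s² + (7.7 + 5.5·0.87)s + 5.5·34 = 0.
That is s² + 12.48s + 187 = 0, so ω_n = 13.67 rad/s and ζ = 12.48/(2·13.67) = 0.4565.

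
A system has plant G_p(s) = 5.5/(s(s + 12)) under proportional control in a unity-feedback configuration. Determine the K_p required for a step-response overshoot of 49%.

K_p = 133

From %OS = 100·exp(−πζ/√(1−ζ²)) = 49%, ζ = −ln(0.49)/√(π²+ln²(0.49)) = 0.2214.
Characteristic equation s² + 12s + 5.5K_p = 0 gives ζ = 12/(2√(5.5K_p)).
Setting ζ = 0.2214: √(5.5K_p) = 12/(2·0.2214) = 27.1, so K_p = 734.2/5.5 = 133.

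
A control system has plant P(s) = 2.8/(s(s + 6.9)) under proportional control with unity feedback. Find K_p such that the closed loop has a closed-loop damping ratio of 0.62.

Closed-loop characteristic equation: s² + 6.9s + K_p·2.8 = 0.
So ω_n = √(2.8K_p) and 2ζω_n = 6.9, giving ζ = 6.9/(2√(2.8K_p)).
Setting ζ = 0.62: √(2.8K_p) = 6.9/(2·0.62) = 5.565, so K_p = 30.96/2.8 = 11.1.

K_p = 11.1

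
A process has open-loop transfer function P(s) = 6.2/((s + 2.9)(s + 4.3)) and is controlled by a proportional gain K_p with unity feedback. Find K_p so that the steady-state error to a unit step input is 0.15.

K_p = 11.4

The loop is type 0, so e_ss(step) = 1/(1 + K_pos) with K_pos = K_p·P(0).
P(0) = 0.4972. Require 1/(1 + K_p·0.4972) = 0.15, so 1 + 0.4972·K_p = 6.667.
K_p = (6.667 − 1)/0.4972 = 11.4.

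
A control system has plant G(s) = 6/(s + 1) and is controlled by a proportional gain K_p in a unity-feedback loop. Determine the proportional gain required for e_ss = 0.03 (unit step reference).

Steady-state error for a unit step on this type-0 loop is 1/(1 + K_p·G(0)).
G(0) = 6. Require 1/(1 + K_p·6) = 0.03, so 1 + 6·K_p = 33.33.
K_p = (33.33 − 1)/6 = 5.39.

K_p = 5.39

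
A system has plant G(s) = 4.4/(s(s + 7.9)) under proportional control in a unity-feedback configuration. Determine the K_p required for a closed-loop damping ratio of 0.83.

Closed-loop characteristic equation: s² + 7.9s + K_p·4.4 = 0.
So ω_n = √(4.4K_p) and 2ζω_n = 7.9, giving ζ = 7.9/(2√(4.4K_p)).
Setting ζ = 0.83: √(4.4K_p) = 7.9/(2·0.83) = 4.759, so K_p = 22.65/4.4 = 5.15.

K_p = 5.15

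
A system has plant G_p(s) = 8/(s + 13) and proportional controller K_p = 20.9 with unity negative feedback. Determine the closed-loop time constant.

τ = 0.00555 s

Closed-loop transfer function: T(s) = K_p·G_p(s)/(1 + K_p·G_p(s)) = 167.2/(s + 13 + 167.2) = 167.2/(s + 180.2).
Time constant τ = 1/180.2 = 0.00555 s.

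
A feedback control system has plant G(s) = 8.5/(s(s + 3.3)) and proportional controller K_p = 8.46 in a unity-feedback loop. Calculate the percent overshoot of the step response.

53.6%

Closed-loop characteristic equation: s² + 3.3s + 71.91 = 0, so ω_n = 8.48 rad/s and ζ = 3.3/(2·8.48) = 0.1946.
%OS = 100·exp(−πζ/√(1−ζ²)) = 100·exp(−π·0.1946/√0.9621) = 53.6%.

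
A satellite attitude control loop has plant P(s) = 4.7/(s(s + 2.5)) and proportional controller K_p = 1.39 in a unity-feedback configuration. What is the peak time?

T_p = 1.41 s

From 1 + K_pP(s) = 0: s² + 2.5s + 6.533 = 0 ⇒ ω_n = 2.556, ζ = 0.4891.
Damped frequency ω_d = ω_n√(1−ζ²) = 2.229 rad/s, so peak time T_p = π/ω_d = 1.41 s.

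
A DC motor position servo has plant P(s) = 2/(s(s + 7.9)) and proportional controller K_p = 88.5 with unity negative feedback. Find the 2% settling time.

T_s ≈ 1.01 s

Closed-loop characteristic equation: s² + 7.9s + 177 = 0, so ω_n = 13.3 rad/s and ζ = 7.9/(2·13.3) = 0.2969.
2% settling time T_s ≈ 4/(ζω_n) = 4/3.95 = 1.01 s.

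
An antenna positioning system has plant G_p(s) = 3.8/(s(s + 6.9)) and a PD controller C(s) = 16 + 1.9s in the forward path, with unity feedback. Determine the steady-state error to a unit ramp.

The loop has one pole at the origin (type 1). Velocity error constant K_v = lim_{s→0} s·C(s)G_p(s) = 16·3.8/6.9 = 8.812.
Steady-state error to a unit ramp: e_ss = 1/K_v = 0.113.

0.113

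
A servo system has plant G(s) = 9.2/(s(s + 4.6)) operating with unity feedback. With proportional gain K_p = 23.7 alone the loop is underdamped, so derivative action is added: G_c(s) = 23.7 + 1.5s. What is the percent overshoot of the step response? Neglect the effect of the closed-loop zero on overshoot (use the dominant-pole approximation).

Forward path: (23.7 + 1.5s)·9.2/(s(s+4.6)). The closed-loop characteristic equation is s² + (4.6 + 9.2·1.5)s + 9.2·23.7 = 0.
That is s² + 18.4s + 218 = 0, so ω_n = 14.77 rad/s and ζ = 18.4/(2·14.77) = 0.623.
%OS = 100·exp(−πζ/√(1−ζ²)) = 8.19%.

8.19%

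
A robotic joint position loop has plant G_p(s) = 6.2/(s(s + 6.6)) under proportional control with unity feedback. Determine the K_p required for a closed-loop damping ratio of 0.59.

K_p = 5.05

Closed-loop characteristic equation: s² + 6.6s + K_p·6.2 = 0.
So ω_n = √(6.2K_p) and 2ζω_n = 6.6, giving ζ = 6.6/(2√(6.2K_p)).
Setting ζ = 0.59: √(6.2K_p) = 6.6/(2·0.59) = 5.593, so K_p = 31.28/6.2 = 5.05.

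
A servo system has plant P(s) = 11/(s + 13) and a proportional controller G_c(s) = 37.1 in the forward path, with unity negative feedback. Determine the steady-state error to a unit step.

The loop is type 0. Static position error constant K_pos = G_c(0)·P(0) = 37.1·0.8462 = 31.39.
Steady-state error to a unit step: e_ss = 1/(1+K_pos) = 1/32.39 = 0.0309.

0.0309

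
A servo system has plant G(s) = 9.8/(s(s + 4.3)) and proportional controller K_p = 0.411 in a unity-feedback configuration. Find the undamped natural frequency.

ω_n = 2.01 rad/s

The closed-loop denominator is s(s+4.3) + 0.411·9.8 = s² + 4.3s + 4.028.
Matching s² + 2ζω_n s + ω_n²: ω_n = √4.028 = 2.007 rad/s and 2ζω_n = 4.3, so ζ = 4.3/(2·2.007) = 1.07.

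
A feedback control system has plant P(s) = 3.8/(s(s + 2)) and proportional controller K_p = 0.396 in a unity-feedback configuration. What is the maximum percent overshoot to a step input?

The closed-loop denominator s² + 2s + 1.505 gives ω_n = √1.505 = 1.227 and ζ = 2/(2ω_n) = 0.8152.
%OS = 100·exp(−πζ/√(1−ζ²)) = 100·exp(−π·0.8152/√0.3355) = 1.2%.

1.2%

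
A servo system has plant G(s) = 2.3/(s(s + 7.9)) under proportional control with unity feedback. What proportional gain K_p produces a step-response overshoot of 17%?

K_p = 28.1

From %OS = 100·exp(−πζ/√(1−ζ²)) = 17%, ζ = −ln(0.17)/√(π²+ln²(0.17)) = 0.4913.
Characteristic equation s² + 7.9s + 2.3K_p = 0 gives ζ = 7.9/(2√(2.3K_p)).
Setting ζ = 0.4913: √(2.3K_p) = 7.9/(2·0.4913) = 8.04, so K_p = 64.65/2.3 = 28.1.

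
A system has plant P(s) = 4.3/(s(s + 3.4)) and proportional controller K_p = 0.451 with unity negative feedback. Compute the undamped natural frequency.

ω_n = 1.39 rad/s

1 + K_p·P(s) = 0 gives s² + 3.4s + 1.939 = 0.
Matching s² + 2ζω_n s + ω_n²: ω_n = √1.939 = 1.393 rad/s and 2ζω_n = 3.4, so ζ = 3.4/(2·1.393) = 1.22.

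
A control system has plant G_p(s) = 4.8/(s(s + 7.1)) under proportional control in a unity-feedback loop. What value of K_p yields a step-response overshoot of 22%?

From %OS = 100·exp(−πζ/√(1−ζ²)) = 22%, ζ = −ln(0.22)/√(π²+ln²(0.22)) = 0.4342.
Characteristic equation s² + 7.1s + 4.8K_p = 0 gives ζ = 7.1/(2√(4.8K_p)).
Setting ζ = 0.4342: √(4.8K_p) = 7.1/(2·0.4342) = 8.177, so K_p = 66.86/4.8 = 13.9.

K_p = 13.9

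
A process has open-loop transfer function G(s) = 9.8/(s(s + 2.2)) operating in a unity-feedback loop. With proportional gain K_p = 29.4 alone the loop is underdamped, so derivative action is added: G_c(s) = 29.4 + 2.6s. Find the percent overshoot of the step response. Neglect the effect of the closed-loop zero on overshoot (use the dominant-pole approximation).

1.2%

Forward path: (29.4 + 2.6s)·9.8/(s(s+2.2)). The closed-loop characteristic equation is s² + (2.2 + 9.8·2.6)s + 9.8·29.4 = 0.
That is s² + 27.68s + 288.1 = 0, so ω_n = 16.97 rad/s and ζ = 27.68/(2·16.97) = 0.8154.
%OS = 100·exp(−πζ/√(1−ζ²)) = 1.2%.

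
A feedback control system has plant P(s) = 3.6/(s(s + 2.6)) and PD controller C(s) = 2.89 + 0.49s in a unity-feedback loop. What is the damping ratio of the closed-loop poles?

Forward path: (2.89 + 0.49s)·3.6/(s(s+2.6)). The closed-loop characteristic equation is s² + (2.6 + 3.6·0.49)s + 3.6·2.89 = 0.
That is s² + 4.364s + 10.4 = 0, so ω_n = 3.226 rad/s and ζ = 4.364/(2·3.226) = 0.6765.

ζ = 0.676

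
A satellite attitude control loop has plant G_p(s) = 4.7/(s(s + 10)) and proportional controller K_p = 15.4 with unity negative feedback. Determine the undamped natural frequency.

ω_n = 8.51 rad/s

The closed-loop denominator is s(s+10) + 15.4·4.7 = s² + 10s + 72.38.
So ω_n² = 72.38 ⇒ ω_n = 8.508 rad/s, and ζ = 10/(2ω_n) = 0.588.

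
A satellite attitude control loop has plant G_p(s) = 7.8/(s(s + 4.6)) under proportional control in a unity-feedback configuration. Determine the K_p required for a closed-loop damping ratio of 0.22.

Closed-loop characteristic equation: s² + 4.6s + K_p·7.8 = 0.
So ω_n = √(7.8K_p) and 2ζω_n = 4.6, giving ζ = 4.6/(2√(7.8K_p)).
Setting ζ = 0.22: √(7.8K_p) = 4.6/(2·0.22) = 10.45, so K_p = 109.3/7.8 = 14.

K_p = 14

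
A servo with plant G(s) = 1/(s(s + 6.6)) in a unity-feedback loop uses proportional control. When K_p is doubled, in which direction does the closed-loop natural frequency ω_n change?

increase

ω_n = √(1·K_p), which grows with K_p.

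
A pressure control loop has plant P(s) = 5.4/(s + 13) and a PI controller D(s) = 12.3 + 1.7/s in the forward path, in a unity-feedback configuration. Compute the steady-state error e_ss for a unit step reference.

0

The open loop D(s)P(s) has a pole at the origin (type 1), so the static position error constant is infinite and e_ss = 1/(1+∞) = 0.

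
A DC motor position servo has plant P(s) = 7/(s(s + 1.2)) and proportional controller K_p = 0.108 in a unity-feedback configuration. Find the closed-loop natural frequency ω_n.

ω_n = 0.869 rad/s

The closed-loop denominator is s(s+1.2) + 0.108·7 = s² + 1.2s + 0.756.
Matching s² + 2ζω_n s + ω_n²: ω_n = √0.756 = 0.8695 rad/s and 2ζω_n = 1.2, so ζ = 1.2/(2·0.8695) = 0.69.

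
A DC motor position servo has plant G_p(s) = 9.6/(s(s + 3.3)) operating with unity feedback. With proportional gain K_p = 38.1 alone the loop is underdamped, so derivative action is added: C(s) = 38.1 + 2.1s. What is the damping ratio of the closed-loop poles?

ζ = 0.613

Forward path: (38.1 + 2.1s)·9.6/(s(s+3.3)). The closed-loop characteristic equation is s² + (3.3 + 9.6·2.1)s + 9.6·38.1 = 0.
That is s² + 23.46s + 365.8 = 0, so ω_n = 19.12 rad/s and ζ = 23.46/(2·19.12) = 0.6133.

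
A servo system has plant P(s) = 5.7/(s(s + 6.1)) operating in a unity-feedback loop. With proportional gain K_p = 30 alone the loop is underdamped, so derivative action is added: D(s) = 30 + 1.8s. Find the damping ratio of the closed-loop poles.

ζ = 0.626

Forward path: (30 + 1.8s)·5.7/(s(s+6.1)). The closed-loop characteristic equation is s² + (6.1 + 5.7·1.8)s + 5.7·30 = 0.
That is s² + 16.36s + 171 = 0, so ω_n = 13.08 rad/s and ζ = 16.36/(2·13.08) = 0.6255.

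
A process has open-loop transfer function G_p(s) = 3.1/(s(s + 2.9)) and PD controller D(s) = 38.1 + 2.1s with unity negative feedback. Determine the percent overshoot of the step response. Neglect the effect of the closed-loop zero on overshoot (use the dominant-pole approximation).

Forward path: (38.1 + 2.1s)·3.1/(s(s+2.9)). The closed-loop characteristic equation is s² + (2.9 + 3.1·2.1)s + 3.1·38.1 = 0.
That is s² + 9.41s + 118.1 = 0, so ω_n = 10.87 rad/s and ζ = 9.41/(2·10.87) = 0.4329.
%OS = 100·exp(−πζ/√(1−ζ²)) = 22.1%.

22.1%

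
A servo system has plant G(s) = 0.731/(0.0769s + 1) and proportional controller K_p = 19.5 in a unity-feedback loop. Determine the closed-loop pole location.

s = -198.4

Closed loop: T(s) = K_p·G/(1+K_p·G) = 14.25/(0.0769s + 1 + 14.25), with pole at s = −(1 + 14.25)/0.0769 = −198.4.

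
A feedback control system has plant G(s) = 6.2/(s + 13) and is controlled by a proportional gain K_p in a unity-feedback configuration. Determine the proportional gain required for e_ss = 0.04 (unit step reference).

K_p = 50.3

Steady-state error for a unit step on this type-0 loop is 1/(1 + K_p·G(0)).
G(0) = 0.4769. Require 1/(1 + K_p·0.4769) = 0.04, so 1 + 0.4769·K_p = 25.
K_p = (25 − 1)/0.4769 = 50.3.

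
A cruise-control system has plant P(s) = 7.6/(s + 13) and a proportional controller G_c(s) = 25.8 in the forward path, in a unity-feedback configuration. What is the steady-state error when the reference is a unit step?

0.0622

The loop is type 0. Static position error constant K_pos = G_c(0)·P(0) = 25.8·0.5846 = 15.08.
Steady-state error to a unit step: e_ss = 1/(1+K_pos) = 1/16.08 = 0.0622.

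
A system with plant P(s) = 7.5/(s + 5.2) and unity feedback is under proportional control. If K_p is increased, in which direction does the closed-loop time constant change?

decrease

Closed-loop pole is at s = −(5.2+K_p·7.5); larger K_p moves it further left, so τ = 1/(5.2+K_p·7.5) decreases.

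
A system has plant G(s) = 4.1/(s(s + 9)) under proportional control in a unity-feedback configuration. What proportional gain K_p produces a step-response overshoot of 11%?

K_p = 14.9

From %OS = 100·exp(−πζ/√(1−ζ²)) = 11%, ζ = −ln(0.11)/√(π²+ln²(0.11)) = 0.5749.
Characteristic equation s² + 9s + 4.1K_p = 0 gives ζ = 9/(2√(4.1K_p)).
Setting ζ = 0.5749: √(4.1K_p) = 9/(2·0.5749) = 7.828, so K_p = 61.27/4.1 = 14.9.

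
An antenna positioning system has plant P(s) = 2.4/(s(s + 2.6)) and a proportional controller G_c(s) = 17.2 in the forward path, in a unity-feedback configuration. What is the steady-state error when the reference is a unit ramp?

The loop has one pole at the origin (type 1). Velocity error constant K_v = lim_{s→0} s·G_c(s)P(s) = 17.2·2.4/2.6 = 15.88.
Steady-state error to a unit ramp: e_ss = 1/K_v = 0.063.

0.063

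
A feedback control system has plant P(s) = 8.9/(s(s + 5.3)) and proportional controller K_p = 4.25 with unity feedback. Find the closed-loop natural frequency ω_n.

1 + K_p·P(s) = 0 gives s² + 5.3s + 37.83 = 0.
So ω_n² = 37.83 ⇒ ω_n = 6.15 rad/s, and ζ = 5.3/(2ω_n) = 0.431.

ω_n = 6.15 rad/s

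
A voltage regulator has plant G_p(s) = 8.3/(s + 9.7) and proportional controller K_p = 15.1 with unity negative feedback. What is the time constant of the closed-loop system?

τ = 0.00741 s

Closed-loop transfer function: T(s) = K_p·G_p(s)/(1 + K_p·G_p(s)) = 125.3/(s + 9.7 + 125.3) = 125.3/(s + 135).
Time constant τ = 1/135 = 0.00741 s.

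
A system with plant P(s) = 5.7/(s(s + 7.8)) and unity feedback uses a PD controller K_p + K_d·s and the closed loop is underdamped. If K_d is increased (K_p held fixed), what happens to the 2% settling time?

Characteristic equation s² + (7.8 + 5.7K_d)s + 5.7K_p = 0: raising K_d increases ζω_n = (7.8+5.7K_d)/2 while the loop stays underdamped, so T_s ≈ 4/(ζω_n) decreases.

decrease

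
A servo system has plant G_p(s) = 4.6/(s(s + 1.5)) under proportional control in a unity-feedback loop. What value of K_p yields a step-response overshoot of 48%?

From %OS = 100·exp(−πζ/√(1−ζ²)) = 48%, ζ = −ln(0.48)/√(π²+ln²(0.48)) = 0.2275.
Characteristic equation s² + 1.5s + 4.6K_p = 0 gives ζ = 1.5/(2√(4.6K_p)).
Setting ζ = 0.2275: √(4.6K_p) = 1.5/(2·0.2275) = 3.297, so K_p = 10.87/4.6 = 2.36.

K_p = 2.36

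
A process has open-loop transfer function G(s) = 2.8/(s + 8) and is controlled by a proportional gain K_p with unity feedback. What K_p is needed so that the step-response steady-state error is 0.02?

K_p = 140

For a type-0 loop with proportional control, e_ss = 1/(1 + K_p·G(0)).
G(0) = 0.35. Require 1/(1 + K_p·0.35) = 0.02, so 1 + 0.35·K_p = 50.
K_p = (50 − 1)/0.35 = 140.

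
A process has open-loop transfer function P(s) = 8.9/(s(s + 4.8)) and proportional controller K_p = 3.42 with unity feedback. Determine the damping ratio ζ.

ζ = 0.435

With unity feedback the closed-loop characteristic equation is s² + 4.8s + 3.42·8.9 = s² + 4.8s + 30.44 = 0.
So ω_n² = 30.44 ⇒ ω_n = 5.517 rad/s, and ζ = 4.8/(2ω_n) = 0.435.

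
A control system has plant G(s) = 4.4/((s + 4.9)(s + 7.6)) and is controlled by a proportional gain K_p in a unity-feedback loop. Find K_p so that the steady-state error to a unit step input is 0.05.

Steady-state error for a unit step on this type-0 loop is 1/(1 + K_p·G(0)).
G(0) = 0.1182. Require 1/(1 + K_p·0.1182) = 0.05, so 1 + 0.1182·K_p = 20.
K_p = (20 − 1)/0.1182 = 161.

K_p = 161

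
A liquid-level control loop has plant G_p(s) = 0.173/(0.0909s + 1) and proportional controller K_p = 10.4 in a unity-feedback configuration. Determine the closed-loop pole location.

Closed loop: T(s) = K_p·G_p/(1+K_p·G_p) = 1.799/(0.0909s + 1 + 1.799), with pole at s = −(1 + 1.799)/0.0909 = −30.79.

s = -30.79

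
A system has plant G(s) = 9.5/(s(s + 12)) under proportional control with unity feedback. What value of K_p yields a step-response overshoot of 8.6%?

From %OS = 100·exp(−πζ/√(1−ζ²)) = 8.6%, ζ = −ln(0.086)/√(π²+ln²(0.086)) = 0.6155.
Characteristic equation s² + 12s + 9.5K_p = 0 gives ζ = 12/(2√(9.5K_p)).
Setting ζ = 0.6155: √(9.5K_p) = 12/(2·0.6155) = 9.748, so K_p = 95.03/9.5 = 10.

K_p = 10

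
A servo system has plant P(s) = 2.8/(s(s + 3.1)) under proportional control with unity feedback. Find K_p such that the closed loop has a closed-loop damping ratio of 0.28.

Closed-loop characteristic equation: s² + 3.1s + K_p·2.8 = 0.
So ω_n = √(2.8K_p) and 2ζω_n = 3.1, giving ζ = 3.1/(2√(2.8K_p)).
Setting ζ = 0.28: √(2.8K_p) = 3.1/(2·0.28) = 5.536, so K_p = 30.64/2.8 = 10.9.

K_p = 10.9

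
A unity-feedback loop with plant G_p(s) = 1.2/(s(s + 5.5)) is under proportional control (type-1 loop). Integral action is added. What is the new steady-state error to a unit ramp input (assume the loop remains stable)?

The integrator raises the loop to type 2, so K_v → ∞ and e_ss to a ramp is zero.

0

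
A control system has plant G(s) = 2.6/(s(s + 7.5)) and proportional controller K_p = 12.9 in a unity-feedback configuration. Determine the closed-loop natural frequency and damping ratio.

ω_n = 5.79 rad/s, ζ = 0.648

1 + K_p·G(s) = 0 gives s² + 7.5s + 33.54 = 0.
So ω_n² = 33.54 ⇒ ω_n = 5.791 rad/s, and ζ = 7.5/(2ω_n) = 0.648.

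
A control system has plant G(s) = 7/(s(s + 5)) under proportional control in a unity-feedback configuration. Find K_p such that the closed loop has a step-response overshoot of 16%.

From %OS = 100·exp(−πζ/√(1−ζ²)) = 16%, ζ = −ln(0.16)/√(π²+ln²(0.16)) = 0.5039.
Characteristic equation s² + 5s + 7K_p = 0 gives ζ = 5/(2√(7K_p)).
Setting ζ = 0.5039: √(7K_p) = 5/(2·0.5039) = 4.962, so K_p = 24.62/7 = 3.52.

K_p = 3.52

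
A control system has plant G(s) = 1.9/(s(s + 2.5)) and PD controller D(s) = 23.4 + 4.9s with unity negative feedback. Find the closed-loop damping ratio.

Forward path: (23.4 + 4.9s)·1.9/(s(s+2.5)). The closed-loop characteristic equation is s² + (2.5 + 1.9·4.9)s + 1.9·23.4 = 0.
That is s² + 11.81s + 44.46 = 0, so ω_n = 6.668 rad/s and ζ = 11.81/(2·6.668) = 0.8856.

ζ = 0.886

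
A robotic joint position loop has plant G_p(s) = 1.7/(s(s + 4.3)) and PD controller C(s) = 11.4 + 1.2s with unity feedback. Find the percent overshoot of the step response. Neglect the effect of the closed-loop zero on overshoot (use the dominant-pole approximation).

3.84%

Forward path: (11.4 + 1.2s)·1.7/(s(s+4.3)). The closed-loop characteristic equation is s² + (4.3 + 1.7·1.2)s + 1.7·11.4 = 0.
That is s² + 6.34s + 19.38 = 0, so ω_n = 4.402 rad/s and ζ = 6.34/(2·4.402) = 0.7201.
%OS = 100·exp(−πζ/√(1−ζ²)) = 3.84%.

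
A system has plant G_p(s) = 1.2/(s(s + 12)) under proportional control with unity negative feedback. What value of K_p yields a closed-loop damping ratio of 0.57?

K_p = 92.3

Closed-loop characteristic equation: s² + 12s + K_p·1.2 = 0.
So ω_n = √(1.2K_p) and 2ζω_n = 12, giving ζ = 12/(2√(1.2K_p)).
Setting ζ = 0.57: √(1.2K_p) = 12/(2·0.57) = 10.53, so K_p = 110.8/1.2 = 92.3.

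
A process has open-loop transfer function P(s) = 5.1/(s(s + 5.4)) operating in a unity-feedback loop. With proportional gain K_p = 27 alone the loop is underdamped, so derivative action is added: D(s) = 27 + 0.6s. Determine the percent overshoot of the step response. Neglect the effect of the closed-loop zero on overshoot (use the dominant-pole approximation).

Forward path: (27 + 0.6s)·5.1/(s(s+5.4)). The closed-loop characteristic equation is s² + (5.4 + 5.1·0.6)s + 5.1·27 = 0.
That is s² + 8.46s + 137.7 = 0, so ω_n = 11.73 rad/s and ζ = 8.46/(2·11.73) = 0.3605.
%OS = 100·exp(−πζ/√(1−ζ²)) = 29.7%.

29.7%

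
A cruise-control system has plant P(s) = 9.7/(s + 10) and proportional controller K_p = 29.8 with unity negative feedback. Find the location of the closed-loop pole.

Closed-loop transfer function: T(s) = K_p·P(s)/(1 + K_p·P(s)) = 289.1/(s + 10 + 289.1) = 289.1/(s + 299.1).
The closed-loop pole is at s = −299.1.

s = -299.1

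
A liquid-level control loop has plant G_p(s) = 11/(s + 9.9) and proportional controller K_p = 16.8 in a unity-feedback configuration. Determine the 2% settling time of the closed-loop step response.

Closed-loop transfer function: T(s) = K_p·G_p(s)/(1 + K_p·G_p(s)) = 184.8/(s + 9.9 + 184.8) = 184.8/(s + 194.7).
Time constant τ = 1/194.7 = 0.005136 s, so the 2% settling time is about 4τ = 0.0205 s.

T_s ≈ 0.0205 s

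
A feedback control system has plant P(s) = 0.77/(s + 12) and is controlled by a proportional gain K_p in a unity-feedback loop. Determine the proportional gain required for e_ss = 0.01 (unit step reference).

K_p = 1540

The loop is type 0, so e_ss(step) = 1/(1 + K_pos) with K_pos = K_p·P(0).
P(0) = 0.06417. Require 1/(1 + K_p·0.06417) = 0.01, so 1 + 0.06417·K_p = 100.
K_p = (100 − 1)/0.06417 = 1540.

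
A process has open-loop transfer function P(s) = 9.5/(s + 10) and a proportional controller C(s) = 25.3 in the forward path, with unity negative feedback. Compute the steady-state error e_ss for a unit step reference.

The loop is type 0. Static position error constant K_pos = C(0)·P(0) = 25.3·0.95 = 24.04.
Steady-state error to a unit step: e_ss = 1/(1+K_pos) = 1/25.04 = 0.0399.

0.0399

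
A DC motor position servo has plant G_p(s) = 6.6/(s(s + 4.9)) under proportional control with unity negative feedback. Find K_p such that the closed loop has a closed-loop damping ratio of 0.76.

K_p = 1.57

Closed-loop characteristic equation: s² + 4.9s + K_p·6.6 = 0.
So ω_n = √(6.6K_p) and 2ζω_n = 4.9, giving ζ = 4.9/(2√(6.6K_p)).
Setting ζ = 0.76: √(6.6K_p) = 4.9/(2·0.76) = 3.224, so K_p = 10.39/6.6 = 1.57.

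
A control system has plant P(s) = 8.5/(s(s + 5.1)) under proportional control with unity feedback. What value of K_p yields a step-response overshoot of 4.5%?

K_p = 1.55

From %OS = 100·exp(−πζ/√(1−ζ²)) = 4.5%, ζ = −ln(0.045)/√(π²+ln²(0.045)) = 0.7025.
Characteristic equation s² + 5.1s + 8.5K_p = 0 gives ζ = 5.1/(2√(8.5K_p)).
Setting ζ = 0.7025: √(8.5K_p) = 5.1/(2·0.7025) = 3.63, so K_p = 13.18/8.5 = 1.55.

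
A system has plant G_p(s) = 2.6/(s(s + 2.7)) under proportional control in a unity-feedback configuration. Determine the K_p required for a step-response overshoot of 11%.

K_p = 2.12

From %OS = 100·exp(−πζ/√(1−ζ²)) = 11%, ζ = −ln(0.11)/√(π²+ln²(0.11)) = 0.5749.
Characteristic equation s² + 2.7s + 2.6K_p = 0 gives ζ = 2.7/(2√(2.6K_p)).
Setting ζ = 0.5749: √(2.6K_p) = 2.7/(2·0.5749) = 2.348, so K_p = 5.514/2.6 = 2.12.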